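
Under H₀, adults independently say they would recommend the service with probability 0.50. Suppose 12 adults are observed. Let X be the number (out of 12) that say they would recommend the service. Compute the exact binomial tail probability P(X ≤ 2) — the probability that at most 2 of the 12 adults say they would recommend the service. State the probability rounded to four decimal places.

X ~ Binomial(n=12, p=0.50).
P(X ≤ 2) = C(12,0)·0.50^0·0.50^12 + C(12,1)·0.50^1·0.50^11 + C(12,2)·0.50^2·0.50^10.
= 0.000244 + 0.002930 + 0.016113 = 0.0193.

P = 0.0193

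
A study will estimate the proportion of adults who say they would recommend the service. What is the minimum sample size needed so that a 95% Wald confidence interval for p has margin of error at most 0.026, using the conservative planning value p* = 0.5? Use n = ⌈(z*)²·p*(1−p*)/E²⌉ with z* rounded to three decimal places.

z* = 1.960 at the 95% level.
p*(1−p*) = 0.50·0.50 = 0.2500.
(z*)²·p*(1−p*)/E² = 3.841600·0.2500/0.000676 = 1420.710.
Rounding up, n = 1421.

n = 1421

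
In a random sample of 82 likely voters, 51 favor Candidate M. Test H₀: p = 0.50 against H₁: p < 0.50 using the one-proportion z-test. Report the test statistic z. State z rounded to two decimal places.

Sample proportion p̂ = 51/82 = 0.62195.
Null standard error: √(0.50·0.50/82) = √0.003048780 = 0.055216.
z = (p̂ − p₀)/SE = (0.62195 − 0.50)/0.055216 = 2.21.

z = 2.21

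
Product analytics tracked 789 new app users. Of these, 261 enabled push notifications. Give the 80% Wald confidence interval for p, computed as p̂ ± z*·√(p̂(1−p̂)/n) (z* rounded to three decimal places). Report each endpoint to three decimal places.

(0.309, 0.352)

p̂ = 261/789 = 0.33080.
SE = √(p̂(1−p̂)/n) = √(0.221371/789) = 0.016750.
For 80% confidence, z* = 1.282.
Margin of error: 1.282 × 0.016750 = 0.02147.
CI: 0.33080 ± 0.02147 = (0.309, 0.352).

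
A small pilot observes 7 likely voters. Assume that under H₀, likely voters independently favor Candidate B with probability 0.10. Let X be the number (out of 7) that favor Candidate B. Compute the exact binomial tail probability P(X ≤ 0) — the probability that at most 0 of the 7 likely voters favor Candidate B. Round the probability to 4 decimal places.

P = 0.4783

X is binomial with n = 7 and p = 0.10.
P(X ≤ 0) = C(7,0)·0.10^0·0.90^7.
= 0.478297 = 0.4783.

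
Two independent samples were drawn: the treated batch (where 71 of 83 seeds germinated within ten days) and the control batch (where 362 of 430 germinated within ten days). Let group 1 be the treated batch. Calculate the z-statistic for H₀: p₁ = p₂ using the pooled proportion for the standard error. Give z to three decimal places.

z = 0.312

Sample proportions: p̂₁ = 71/83 = 0.85542 and p̂₂ = 362/430 = 0.84186.
Pooling: p̂ = 433/513 = 0.84405.
SE = √[p̂(1−p̂)(1/n₁+1/n₂)] = √[0.84405·0.15595·(1/83+1/430)] ≈ 0.043497.
z = (p̂₁ − p̂₂)/SE = (0.85542 − 0.84186)/0.043497 = 0.01356/0.043497 = 0.312.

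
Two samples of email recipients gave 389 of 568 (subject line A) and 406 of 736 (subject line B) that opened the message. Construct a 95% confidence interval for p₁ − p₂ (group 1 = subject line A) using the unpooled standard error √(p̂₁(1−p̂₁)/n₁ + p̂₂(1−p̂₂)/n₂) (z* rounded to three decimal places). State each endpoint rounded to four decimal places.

p̂₁ = 0.68486, p̂₂ = 0.55163, so the observed difference is 0.13323.
Unpooled SE = √(p̂₁(1−p̂₁)/n₁ + p̂₂(1−p̂₂)/n₂) = √(0.000379977 + 0.000336052) = 0.026759.
For 95% confidence, z* = 1.960. Margin = 1.960·0.026759 = 0.05245.
Interval: 0.13323 ± 0.05245 → (0.0808, 0.1857).

(0.0808, 0.1857)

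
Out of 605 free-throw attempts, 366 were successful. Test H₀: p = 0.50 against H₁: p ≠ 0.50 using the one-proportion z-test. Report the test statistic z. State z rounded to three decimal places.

z = 5.163

Sample proportion p̂ = 366/605 = 0.60496.
Under H₀, SE = √(p₀(1−p₀)/n) = √(0.50·0.50/605) = √0.000413223 = 0.020328.
Test statistic: z = 0.10496/0.020328 = 5.163.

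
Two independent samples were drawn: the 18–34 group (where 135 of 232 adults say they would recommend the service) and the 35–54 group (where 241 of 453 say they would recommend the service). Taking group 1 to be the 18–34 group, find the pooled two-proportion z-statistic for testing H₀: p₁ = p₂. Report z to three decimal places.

z = 1.242

p̂₁ = 135/232 = 0.58190, p̂₂ = 241/453 = 0.53201.
Pooling: p̂ = 376/685 = 0.54891.
SE = √[p̂(1−p̂)(1/n₁+1/n₂)] = √[0.54891·0.45109·(1/232+1/453)] ≈ 0.040173.
z = 0.04989/0.040173 = 1.242.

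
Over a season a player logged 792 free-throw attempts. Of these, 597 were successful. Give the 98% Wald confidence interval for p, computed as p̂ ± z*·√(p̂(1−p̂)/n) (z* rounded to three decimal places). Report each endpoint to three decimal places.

(0.718, 0.789)

The sample proportion is 597/792 = 0.75379.
SE(p̂) = √(0.75379·0.24621/792) = 0.015308.
z* = 2.326 at the 98% level.
Margin = 2.326·0.015308 = 0.03561.
So the interval runs from 0.718 to 0.789.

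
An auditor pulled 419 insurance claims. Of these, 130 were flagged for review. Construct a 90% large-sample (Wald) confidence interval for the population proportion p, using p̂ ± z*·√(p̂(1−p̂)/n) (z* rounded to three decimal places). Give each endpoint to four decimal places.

(0.2731, 0.3474)

With x = 130 successes in n = 419, p̂ = 0.31026.
SE = √(p̂(1−p̂)/n) = √(0.214000/419) = 0.022600.
For 90% confidence, z* = 1.645.
Margin = 1.645·0.022600 = 0.03718.
CI: 0.31026 ± 0.03718 = (0.2731, 0.3474).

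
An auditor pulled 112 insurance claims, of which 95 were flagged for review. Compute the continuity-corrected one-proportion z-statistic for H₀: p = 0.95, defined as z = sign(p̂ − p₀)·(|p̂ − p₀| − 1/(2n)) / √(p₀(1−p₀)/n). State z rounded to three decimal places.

z = -4.726

Sample proportion p̂ = 95/112 = 0.84821. p̂ − p₀ = -0.101786.
1/(2n) = 0.004464.
Corrected numerator: |-0.101786| − 0.004464 = 0.097322.
Null standard error: √(0.95·0.05/112) = √0.000424107 = 0.020594.
z = (−)0.097322/0.020594 = -4.726.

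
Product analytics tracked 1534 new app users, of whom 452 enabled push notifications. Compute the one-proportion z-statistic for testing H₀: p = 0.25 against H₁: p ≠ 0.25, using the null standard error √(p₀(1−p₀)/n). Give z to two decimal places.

z = 4.04

The sample proportion is 452/1534 = 0.29465.
SE₀ = √(0.25·0.75/1534) = 0.011056.
z = (0.29465 − 0.25)/0.011056 = 0.04465/0.011056 = 4.04.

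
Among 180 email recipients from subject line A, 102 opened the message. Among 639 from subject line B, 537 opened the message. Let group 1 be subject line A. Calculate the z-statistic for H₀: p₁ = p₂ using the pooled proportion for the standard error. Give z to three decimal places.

z = -7.833

Sample proportions: p̂₁ = 102/180 = 0.56667 and p̂₂ = 537/639 = 0.84038.
Pooled p̂ = (102+537)/(180+639) = 639/819 = 0.78022.
SE = √[p̂(1−p̂)(1/n₁+1/n₂)] = √[0.78022·0.21978·(1/180+1/639)] ≈ 0.034943.
z = (p̂₁ − p̂₂)/SE = (0.56667 − 0.84038)/0.034943 = -0.27371/0.034943 = -7.833.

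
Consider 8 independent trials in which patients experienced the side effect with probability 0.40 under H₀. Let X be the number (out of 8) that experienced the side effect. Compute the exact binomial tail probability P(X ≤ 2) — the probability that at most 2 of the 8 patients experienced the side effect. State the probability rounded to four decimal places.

X is binomial with n = 8 and p = 0.40.
P(X ≤ 2) = C(8,0)·0.40^0·0.60^8 + C(8,1)·0.40^1·0.60^7 + C(8,2)·0.40^2·0.60^6.
= 0.016796 + 0.089580 + 0.209019 = 0.3154.

P = 0.3154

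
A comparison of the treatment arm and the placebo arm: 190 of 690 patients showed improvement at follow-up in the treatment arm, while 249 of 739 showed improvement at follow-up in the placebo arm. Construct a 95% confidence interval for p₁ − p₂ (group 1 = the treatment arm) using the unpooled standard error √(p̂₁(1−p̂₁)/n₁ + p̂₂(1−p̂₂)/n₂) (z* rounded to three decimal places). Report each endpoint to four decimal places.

p̂₁ = 190/690 = 0.27536, p̂₂ = 249/739 = 0.33694; p̂₁ − p̂₂ = -0.06158.
SE = √(0.000289185 + 0.000302317) = √0.000591502 = 0.024321.
The 95% critical value is z* = 1.960. Margin of error = 0.04767.
CI: -0.06158 ± 0.04767 = (-0.1092, -0.0139).

(-0.1092, -0.0139)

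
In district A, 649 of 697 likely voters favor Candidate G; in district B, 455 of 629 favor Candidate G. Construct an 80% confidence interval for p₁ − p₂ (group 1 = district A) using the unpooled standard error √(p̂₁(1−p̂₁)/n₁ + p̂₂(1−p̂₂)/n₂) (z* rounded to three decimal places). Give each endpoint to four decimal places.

p̂₁ = 0.93113, p̂₂ = 0.72337, so the observed difference is 0.20776.
Unpooled SE = √(p̂₁(1−p̂₁)/n₁ + p̂₂(1−p̂₂)/n₂) = √(0.000092000 + 0.000318133) = 0.020252.
For 80% confidence, z* = 1.282. Margin = 1.282·0.020252 = 0.02596.
Interval: 0.20776 ± 0.02596 → (0.1818, 0.2337).

(0.1818, 0.2337)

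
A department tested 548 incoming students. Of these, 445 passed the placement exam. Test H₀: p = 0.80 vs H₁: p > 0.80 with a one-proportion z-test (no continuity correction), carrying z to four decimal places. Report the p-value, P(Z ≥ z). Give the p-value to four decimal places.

p-value = 0.2405

p̂ = 445/548 = 0.81204.
Null standard error: √(0.80·0.20/548) = √0.000291971 = 0.017087.
Test statistic (full precision, shown to 4 dp): z = (445/548 − 0.80)/SE₀ ≈ 0.7048.
From the standard normal, P(Z ≥ z) = 0.2405.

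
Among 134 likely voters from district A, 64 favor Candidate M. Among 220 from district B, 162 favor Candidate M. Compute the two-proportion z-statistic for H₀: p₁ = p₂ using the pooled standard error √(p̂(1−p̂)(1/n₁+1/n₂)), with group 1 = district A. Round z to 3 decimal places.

z = -4.915

p̂₁ = 64/134 = 0.47761, p̂₂ = 162/220 = 0.73636.
Pooling: p̂ = 226/354 = 0.63842.
Pooled SE = √[0.2308404·0.01200814] ≈ 0.052649.
z = (p̂₁ − p̂₂)/SE = (0.47761 − 0.73636)/0.052649 = -0.25875/0.052649 = -4.915.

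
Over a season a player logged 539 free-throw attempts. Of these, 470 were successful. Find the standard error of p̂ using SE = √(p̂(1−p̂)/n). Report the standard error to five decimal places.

Sample proportion p̂ = 470/539 = 0.87199.
p̂(1−p̂) = 0.87199·0.12801 = 0.111623.
SE = √(0.111623/539) = 0.01439.

SE = 0.01439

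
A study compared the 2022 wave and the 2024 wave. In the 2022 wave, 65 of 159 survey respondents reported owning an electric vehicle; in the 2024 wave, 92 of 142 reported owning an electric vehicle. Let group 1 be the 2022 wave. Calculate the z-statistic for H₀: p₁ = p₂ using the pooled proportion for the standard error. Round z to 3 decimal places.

p̂₁ = 65/159 = 0.40881, p̂₂ = 92/142 = 0.64789.
Pooled p̂ = (65+92)/(159+142) = 157/301 = 0.52159.
Pooled SE = √[0.2495337·0.01333156] ≈ 0.057677.
z = (p̂₁ − p̂₂)/SE = (0.40881 − 0.64789)/0.057677 = -0.23908/0.057677 = -4.145.

z = -4.145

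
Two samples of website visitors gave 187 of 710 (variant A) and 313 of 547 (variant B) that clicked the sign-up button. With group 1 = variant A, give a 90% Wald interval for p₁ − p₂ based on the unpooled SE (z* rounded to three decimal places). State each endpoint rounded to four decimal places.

p̂₁ = 187/710 = 0.26338, p̂₂ = 313/547 = 0.57221; p̂₁ − p̂₂ = -0.30883.
Unpooled SE = √(p̂₁(1−p̂₁)/n₁ + p̂₂(1−p̂₂)/n₂) = √(0.000273255 + 0.000447505) = 0.026847.
For 90% confidence, z* = 1.645. Margin = 1.645·0.026847 = 0.04416.
Interval: -0.30883 ± 0.04416 → (-0.3530, -0.2647).

(-0.3530, -0.2647)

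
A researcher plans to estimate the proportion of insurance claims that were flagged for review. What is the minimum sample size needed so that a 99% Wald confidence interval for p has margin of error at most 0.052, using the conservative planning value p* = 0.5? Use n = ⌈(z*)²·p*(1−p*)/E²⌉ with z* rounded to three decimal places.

n = 614

For 99% confidence, z* = 2.576.
p*(1−p*) = 0.2500.
Required n before rounding: 6.635776 × 0.2500 / 0.052² = 613.515.
⌈613.515⌉ = 614.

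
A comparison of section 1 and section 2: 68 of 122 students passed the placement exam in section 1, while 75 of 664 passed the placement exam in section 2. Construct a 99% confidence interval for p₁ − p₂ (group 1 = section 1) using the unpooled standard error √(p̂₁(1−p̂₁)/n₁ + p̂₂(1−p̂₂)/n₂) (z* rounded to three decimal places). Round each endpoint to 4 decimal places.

(0.3243, 0.5645)

p̂₁ = 68/122 = 0.55738, p̂₂ = 75/664 = 0.11295; p̂₁ − p̂₂ = 0.44443.
SE = √(0.002022196 + 0.000150894) = √0.002173090 = 0.046616.
z* = 2.576 at the 99% level. Margin = 2.576·0.046616 = 0.12008.
Interval: 0.44443 ± 0.12008 → (0.3243, 0.5645).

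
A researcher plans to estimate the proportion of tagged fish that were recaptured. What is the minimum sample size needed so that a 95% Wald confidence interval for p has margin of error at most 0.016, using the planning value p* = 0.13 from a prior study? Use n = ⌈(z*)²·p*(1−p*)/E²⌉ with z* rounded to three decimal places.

n = 1698

For 95% confidence, z* = 1.960.
p*(1−p*) = 0.1131.
Required n before rounding: 3.841600 × 0.1131 / 0.016² = 1697.207.
Rounding up, n = 1698.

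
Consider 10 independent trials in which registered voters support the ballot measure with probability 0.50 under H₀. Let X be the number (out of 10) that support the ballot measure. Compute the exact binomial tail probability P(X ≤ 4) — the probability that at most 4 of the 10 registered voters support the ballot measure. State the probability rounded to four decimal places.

P = 0.3770

X ~ Binomial(n=10, p=0.50).
P(X ≤ 4) = Σ_{j=0}^{4} C(10,j)·0.50^j·0.50^{10−j}.
= 0.000977 + 0.009766 + 0.043945 + 0.117188 + 0.205078 = 0.3770.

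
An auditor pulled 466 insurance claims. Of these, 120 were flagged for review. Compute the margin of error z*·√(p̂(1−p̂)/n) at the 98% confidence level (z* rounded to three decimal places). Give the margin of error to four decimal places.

The sample proportion is 120/466 = 0.25751.
SE(p̂) = √(0.25751·0.74249/466) = 0.020256.
The 98% critical value is z* = 2.326.
So ME = 0.0471.

ME = 0.0471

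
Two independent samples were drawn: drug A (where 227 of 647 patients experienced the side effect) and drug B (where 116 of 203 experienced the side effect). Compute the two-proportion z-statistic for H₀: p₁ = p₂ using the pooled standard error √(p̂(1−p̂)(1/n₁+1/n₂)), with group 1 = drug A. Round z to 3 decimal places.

z = -5.589

p̂₁ = 227/647 = 0.35085, p̂₂ = 116/203 = 0.57143.
Pooled p̂ = (227+116)/(647+203) = 343/850 = 0.40353.
Pooled SE = √[0.2406934·0.00647170] ≈ 0.039468.
z = (p̂₁ − p̂₂)/SE = (0.35085 − 0.57143)/0.039468 = -0.22058/0.039468 = -5.589.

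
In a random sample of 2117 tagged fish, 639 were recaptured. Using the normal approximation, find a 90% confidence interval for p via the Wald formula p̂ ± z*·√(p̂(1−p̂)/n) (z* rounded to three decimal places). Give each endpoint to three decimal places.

(0.285, 0.318)

Sample proportion p̂ = 639/2117 = 0.30184.
SE(p̂) = √(0.30184·0.69816/2117) = 0.009977.
For 90% confidence, z* = 1.645.
Margin = 1.645·0.009977 = 0.01641.
So the interval runs from 0.285 to 0.318.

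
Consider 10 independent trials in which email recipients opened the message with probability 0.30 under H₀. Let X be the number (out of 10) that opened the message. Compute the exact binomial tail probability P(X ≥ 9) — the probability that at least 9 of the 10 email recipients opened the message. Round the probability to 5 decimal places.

X ~ Binomial(n=10, p=0.30).
P(X ≥ 9) = C(10,9)·0.30^9·0.70^1 + C(10,10)·0.30^10·0.70^0.
= 0.000138 + 0.000006 = 0.00014.

P = 0.00014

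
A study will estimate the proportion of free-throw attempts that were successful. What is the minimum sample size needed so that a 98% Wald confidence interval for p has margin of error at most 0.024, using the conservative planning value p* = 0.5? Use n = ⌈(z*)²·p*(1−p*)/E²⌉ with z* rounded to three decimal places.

For 98% confidence, z* = 2.326.
p*(1−p*) = 0.50·0.50 = 0.2500.
(z*)²·p*(1−p*)/E² = 5.410276·0.2500/0.000576 = 2348.210.
Rounding up, n = 2349.

n = 2349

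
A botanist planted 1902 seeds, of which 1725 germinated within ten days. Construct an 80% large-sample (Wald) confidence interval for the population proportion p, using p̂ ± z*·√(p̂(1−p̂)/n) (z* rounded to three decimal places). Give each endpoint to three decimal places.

(0.898, 0.915)

With x = 1725 successes in n = 1902, p̂ = 0.90694.
SE(p̂) = √(0.90694·0.09306/1902) = 0.006661.
The 80% critical value is z* = 1.282.
Margin of error: 1.282 × 0.006661 = 0.00854.
Interval: 0.90694 ± 0.00854 → (0.898, 0.915).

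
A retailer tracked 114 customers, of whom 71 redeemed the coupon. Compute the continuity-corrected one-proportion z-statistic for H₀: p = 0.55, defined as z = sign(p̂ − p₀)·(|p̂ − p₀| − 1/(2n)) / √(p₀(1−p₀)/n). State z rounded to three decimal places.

The sample proportion is 71/114 = 0.62281. p̂ − p₀ = 0.072807.
1/(2n) = 0.004386.
Corrected numerator: |0.072807| − 0.004386 = 0.068421.
Null standard error: √(0.55·0.45/114) = √0.002171053 = 0.046595.
z = +0.068421/0.046595 = 1.468.

z = 1.468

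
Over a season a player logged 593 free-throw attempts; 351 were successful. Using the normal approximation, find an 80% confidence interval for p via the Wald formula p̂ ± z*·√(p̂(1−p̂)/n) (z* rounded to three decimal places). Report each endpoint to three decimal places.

(0.566, 0.618)

With x = 351 successes in n = 593, p̂ = 0.59191.
SE(p̂) = √(0.59191·0.40809/593) = 0.020183.
The 80% critical value is z* = 1.282.
Margin of error: 1.282 × 0.020183 = 0.02587.
CI: 0.59191 ± 0.02587 = (0.566, 0.618).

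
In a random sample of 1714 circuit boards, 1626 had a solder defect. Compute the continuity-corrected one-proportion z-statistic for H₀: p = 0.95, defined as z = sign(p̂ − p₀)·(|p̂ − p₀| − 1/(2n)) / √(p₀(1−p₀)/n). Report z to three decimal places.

z = -0.199

With x = 1626 successes in n = 1714, p̂ = 0.94866. p̂ − p₀ = -0.001342.
1/(2n) = 0.000292.
Corrected numerator: |-0.001342| − 0.000292 = 0.001050.
Under H₀, SE = √(p₀(1−p₀)/n) = √(0.95·0.05/1714) = √0.000027713 = 0.005264.
z = (−)0.001050/0.005264 = -0.199.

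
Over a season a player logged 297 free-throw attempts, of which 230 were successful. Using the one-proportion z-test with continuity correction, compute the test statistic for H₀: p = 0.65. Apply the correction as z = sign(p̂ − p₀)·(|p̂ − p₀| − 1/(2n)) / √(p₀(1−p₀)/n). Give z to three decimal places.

z = 4.434

p̂ = 230/297 = 0.77441. p̂ − p₀ = 0.124411.
1/(2n) = 0.001684.
Corrected numerator: |0.124411| − 0.001684 = 0.122727.
Null standard error: √(0.65·0.35/297) = √0.000765993 = 0.027677.
z = +0.122727/0.027677 = 4.434.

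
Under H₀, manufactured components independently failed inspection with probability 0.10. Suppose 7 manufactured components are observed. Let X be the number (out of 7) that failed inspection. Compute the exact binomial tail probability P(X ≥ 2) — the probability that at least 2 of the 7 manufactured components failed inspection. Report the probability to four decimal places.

X ~ Binomial(n=7, p=0.10).
P(X ≥ 2) = Σ_{j=2}^{7} C(7,j)·0.10^j·0.90^{7−j}.
= 0.124003 + 0.022964 + 0.002552 + 0.000170 + 0.000006 + 0.000000 = 0.1497.

P = 0.1497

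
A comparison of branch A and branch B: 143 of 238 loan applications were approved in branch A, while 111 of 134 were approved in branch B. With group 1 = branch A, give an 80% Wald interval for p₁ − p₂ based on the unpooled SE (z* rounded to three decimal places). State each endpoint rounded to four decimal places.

p̂₁ = 143/238 = 0.60084, p̂₂ = 111/134 = 0.82836; p̂₁ − p̂₂ = -0.22752.
SE = √(0.001007694 + 0.001061051) = √0.002068745 = 0.045483.
The 80% critical value is z* = 1.282. Margin of error = 0.05831.
Interval: -0.22752 ± 0.05831 → (-0.2858, -0.1692).

(-0.2858, -0.1692)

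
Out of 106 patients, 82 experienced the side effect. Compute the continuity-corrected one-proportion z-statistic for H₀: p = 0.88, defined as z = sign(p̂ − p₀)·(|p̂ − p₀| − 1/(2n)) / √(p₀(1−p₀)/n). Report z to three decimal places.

The sample proportion is 82/106 = 0.77358. p̂ − p₀ = -0.106415.
1/(2n) = 0.004717.
Corrected numerator: |-0.106415| − 0.004717 = 0.101698.
SE₀ = √(0.88·0.12/106) = 0.031563.
z = −0.101698/0.031563 = -3.222.

z = -3.222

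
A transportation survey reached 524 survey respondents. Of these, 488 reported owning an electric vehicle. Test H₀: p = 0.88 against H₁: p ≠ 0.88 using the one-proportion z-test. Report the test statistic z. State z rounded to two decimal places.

z = 3.61

With x = 488 successes in n = 524, p̂ = 0.93130.
Null standard error: √(0.88·0.12/524) = √0.000201527 = 0.014196.
z = (0.93130 − 0.88)/0.014196 = 0.05130/0.014196 = 3.61.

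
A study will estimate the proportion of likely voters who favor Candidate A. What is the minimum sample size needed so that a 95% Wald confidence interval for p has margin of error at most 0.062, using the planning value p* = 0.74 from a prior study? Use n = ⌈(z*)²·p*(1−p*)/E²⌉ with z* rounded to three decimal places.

For 95% confidence, z* = 1.960.
p*(1−p*) = 0.1924.
Required n before rounding: 3.841600 × 0.1924 / 0.062² = 192.280.
Rounding up, n = 193.

n = 193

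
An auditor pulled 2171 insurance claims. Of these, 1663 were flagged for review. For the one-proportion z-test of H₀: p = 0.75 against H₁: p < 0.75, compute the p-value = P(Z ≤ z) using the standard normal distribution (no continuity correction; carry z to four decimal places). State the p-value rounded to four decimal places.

p-value = 0.9575

With x = 1663 successes in n = 2171, p̂ = 0.76601.
Null standard error: √(0.75·0.25/2171) = √0.000086366 = 0.009293.
z = (p̂ − p₀)/SE = (1663/2171 − 0.75)/0.009293 ≈ 1.7224.
From the standard normal, P(Z ≤ z) = 0.9575.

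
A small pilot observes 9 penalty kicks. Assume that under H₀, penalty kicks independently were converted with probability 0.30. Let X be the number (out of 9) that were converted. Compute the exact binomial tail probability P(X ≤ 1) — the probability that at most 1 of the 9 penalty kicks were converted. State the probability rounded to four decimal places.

X ~ Binomial(n=9, p=0.30).
P(X ≤ 1) = C(9,0)·0.30^0·0.70^9 + C(9,1)·0.30^1·0.70^8.
= 0.040354 + 0.155650 = 0.1960.

P = 0.1960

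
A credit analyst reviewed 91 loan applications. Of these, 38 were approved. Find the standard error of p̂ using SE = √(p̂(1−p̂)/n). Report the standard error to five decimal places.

The sample proportion is 38/91 = 0.41758.
p̂(1−p̂) = 0.243207.
SE = √(0.243207/91) = 0.05170.

SE = 0.05170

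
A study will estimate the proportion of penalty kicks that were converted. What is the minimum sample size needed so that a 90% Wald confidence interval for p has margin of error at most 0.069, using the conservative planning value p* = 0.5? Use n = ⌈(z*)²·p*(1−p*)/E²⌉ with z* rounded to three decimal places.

n = 143

z* = 1.645 at the 90% level.
p*(1−p*) = 0.2500.
(z*)²·p*(1−p*)/E² = 2.706025·0.2500/0.004761 = 142.093.
⌈142.093⌉ = 143.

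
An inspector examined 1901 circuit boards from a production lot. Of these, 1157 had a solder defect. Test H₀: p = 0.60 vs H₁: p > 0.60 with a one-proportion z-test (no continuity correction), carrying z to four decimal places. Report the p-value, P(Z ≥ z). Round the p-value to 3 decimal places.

With x = 1157 successes in n = 1901, p̂ = 0.60863.
Under H₀, SE = √(p₀(1−p₀)/n) = √(0.60·0.40/1901) = √0.000126249 = 0.011236.
z = (p̂ − p₀)/SE = (1157/1901 − 0.60)/0.011236 ≈ 0.7678.
p-value = P(Z ≥ z) with z = 0.7678 → 0.221.

p-value = 0.221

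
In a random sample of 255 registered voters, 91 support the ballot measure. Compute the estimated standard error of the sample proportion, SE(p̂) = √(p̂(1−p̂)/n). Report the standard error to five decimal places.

Sample proportion p̂ = 91/255 = 0.35686.
p̂(1−p̂) = 0.35686·0.64314 = 0.229511.
SE = √(0.229511/255) = 0.03000.

SE = 0.03000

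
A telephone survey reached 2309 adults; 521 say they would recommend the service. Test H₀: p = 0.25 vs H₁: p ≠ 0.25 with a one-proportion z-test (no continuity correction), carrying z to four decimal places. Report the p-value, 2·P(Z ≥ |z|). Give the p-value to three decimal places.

The sample proportion is 521/2309 = 0.22564.
Under H₀, SE = √(p₀(1−p₀)/n) = √(0.25·0.75/2309) = √0.000081204 = 0.009011.
Test statistic (full precision, shown to 4 dp): z = (521/2309 − 0.25)/SE₀ ≈ -2.7034.
From the standard normal, 2·P(Z ≥ |z|) = 0.007.

p-value = 0.007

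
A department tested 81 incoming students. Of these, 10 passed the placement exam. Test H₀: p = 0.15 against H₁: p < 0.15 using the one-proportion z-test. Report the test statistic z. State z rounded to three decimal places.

The sample proportion is 10/81 = 0.12346.
SE₀ = √(0.15·0.85/81) = 0.039675.
z = (0.12346 − 0.15)/0.039675 = -0.02654/0.039675 = -0.669.

z = -0.669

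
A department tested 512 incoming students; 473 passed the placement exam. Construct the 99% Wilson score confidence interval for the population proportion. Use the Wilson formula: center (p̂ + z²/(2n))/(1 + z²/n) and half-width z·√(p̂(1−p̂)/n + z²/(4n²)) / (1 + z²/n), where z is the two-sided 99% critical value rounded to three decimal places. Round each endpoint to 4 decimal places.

(0.8879, 0.9489)

Here p̂ = 473/512 = 0.92383 and z = 2.576 (z² = 6.635776).
Denominator 1 + z²/n = 1 + 6.635776/512 = 1.012960.
Center = (0.92383 + 0.006480)/1.012960 = 0.91841.
Radicand: p̂(1−p̂)/n + z²/(4n²) = 0.000137441 + 0.000006328 = 0.000143769.
Half-width = z·√(radicand)/denom = 2.576·0.011990/1.012960 = 0.03049.
CI: 0.91841 ± 0.03049 = (0.8879, 0.9489).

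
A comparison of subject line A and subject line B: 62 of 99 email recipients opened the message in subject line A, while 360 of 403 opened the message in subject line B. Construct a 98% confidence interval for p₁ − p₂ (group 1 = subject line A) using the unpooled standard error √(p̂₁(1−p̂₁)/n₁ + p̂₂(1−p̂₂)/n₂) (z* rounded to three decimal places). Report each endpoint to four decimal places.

(-0.3857, -0.1484)

p̂₁ = 62/99 = 0.62626, p̂₂ = 360/403 = 0.89330; p̂₁ − p̂₂ = -0.26704.
SE = √(0.002364220 + 0.000236513) = √0.002600733 = 0.050997.
The 98% critical value is z* = 2.326. Margin = 2.326·0.050997 = 0.11862.
CI: -0.26704 ± 0.11862 = (-0.3857, -0.1484).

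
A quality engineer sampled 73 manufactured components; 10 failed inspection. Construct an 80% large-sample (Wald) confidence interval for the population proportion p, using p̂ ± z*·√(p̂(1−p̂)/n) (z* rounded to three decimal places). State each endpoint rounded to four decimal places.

(0.0854, 0.1886)

The sample proportion is 10/73 = 0.13699.
SE = √(p̂(1−p̂)/n) = √(0.118221/73) = 0.040243.
The 80% critical value is z* = 1.282.
Margin of error: 1.282 × 0.040243 = 0.05159.
So the interval runs from 0.0854 to 0.1886.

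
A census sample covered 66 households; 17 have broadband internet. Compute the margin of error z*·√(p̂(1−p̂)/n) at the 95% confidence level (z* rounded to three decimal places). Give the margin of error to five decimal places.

p̂ = 17/66 = 0.25758.
Standard error of p̂: √(0.191230/66) = √0.002897432 = 0.053828.
The 95% critical value is z* = 1.960.
Margin of error = z*·SE = 1.960 × 0.053828 = 0.10550.

ME = 0.10550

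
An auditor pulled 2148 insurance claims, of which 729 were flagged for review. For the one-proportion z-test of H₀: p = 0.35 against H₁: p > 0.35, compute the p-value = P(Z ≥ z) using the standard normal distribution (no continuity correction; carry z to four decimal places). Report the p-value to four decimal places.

The sample proportion is 729/2148 = 0.33939.
Null standard error: √(0.35·0.65/2148) = √0.000105912 = 0.010291.
z = (p̂ − p₀)/SE = (729/2148 − 0.35)/0.010291 ≈ -1.0314.
From the standard normal, P(Z ≥ z) = 0.8488.

p-value = 0.8488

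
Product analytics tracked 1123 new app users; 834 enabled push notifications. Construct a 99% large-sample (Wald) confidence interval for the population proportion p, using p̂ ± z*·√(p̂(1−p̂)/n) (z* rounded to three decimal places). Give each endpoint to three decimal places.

Sample proportion p̂ = 834/1123 = 0.74265.
SE(p̂) = √(0.74265·0.25735/1123) = 0.013046.
For 99% confidence, z* = 2.576.
Margin = 2.576·0.013046 = 0.03361.
So the interval runs from 0.709 to 0.776.

(0.709, 0.776)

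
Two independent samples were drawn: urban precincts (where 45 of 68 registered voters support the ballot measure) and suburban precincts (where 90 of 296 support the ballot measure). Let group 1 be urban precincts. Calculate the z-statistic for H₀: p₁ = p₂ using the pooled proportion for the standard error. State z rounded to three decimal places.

z = 5.507

p̂₁ = 45/68 = 0.66176, p̂₂ = 90/296 = 0.30405.
Pooling: p̂ = 135/364 = 0.37088.
Pooled SE = √[0.2333278·0.01808426] ≈ 0.064958.
z = (p̂₁ − p̂₂)/SE = (0.66176 − 0.30405)/0.064958 = 0.35771/0.064958 = 5.507.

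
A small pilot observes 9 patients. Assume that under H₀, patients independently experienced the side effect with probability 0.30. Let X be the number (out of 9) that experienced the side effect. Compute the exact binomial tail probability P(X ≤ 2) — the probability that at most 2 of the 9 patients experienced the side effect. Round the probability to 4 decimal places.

X ~ Binomial(n=9, p=0.30).
P(X ≤ 2) = C(9,0)·0.30^0·0.70^9 + C(9,1)·0.30^1·0.70^8 + C(9,2)·0.30^2·0.70^7.
= 0.040354 + 0.155650 + 0.266828 = 0.4628.

P = 0.4628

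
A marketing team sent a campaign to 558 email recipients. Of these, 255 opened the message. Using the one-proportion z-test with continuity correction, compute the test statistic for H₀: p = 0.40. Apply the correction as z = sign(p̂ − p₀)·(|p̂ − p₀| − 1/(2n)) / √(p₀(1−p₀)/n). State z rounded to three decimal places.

The sample proportion is 255/558 = 0.45699. p̂ − p₀ = 0.056989.
1/(2n) = 0.000896.
Corrected numerator: |0.056989| − 0.000896 = 0.056093.
Null standard error: √(0.40·0.60/558) = √0.000430108 = 0.020739.
z = (+)0.056093/0.020739 = 2.705.

z = 2.705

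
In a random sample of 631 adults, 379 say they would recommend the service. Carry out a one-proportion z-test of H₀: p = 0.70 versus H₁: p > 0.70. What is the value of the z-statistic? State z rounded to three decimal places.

With x = 379 successes in n = 631, p̂ = 0.60063.
Null standard error: √(0.70·0.30/631) = √0.000332805 = 0.018243.
z = (p̂ − p₀)/SE = (0.60063 − 0.70)/0.018243 = -5.447.

z = -5.447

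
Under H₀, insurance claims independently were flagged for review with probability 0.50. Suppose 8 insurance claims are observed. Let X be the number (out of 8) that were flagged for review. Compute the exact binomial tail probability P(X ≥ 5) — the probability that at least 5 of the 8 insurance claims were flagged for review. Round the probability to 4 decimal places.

X ~ Binomial(n=8, p=0.50).
P(X ≥ 5) = C(8,5)·0.50^5·0.50^3 + C(8,6)·0.50^6·0.50^2 + C(8,7)·0.50^7·0.50^1 + C(8,8)·0.50^8·0.50^0.
= 0.218750 + 0.109375 + 0.031250 + 0.003906 = 0.3633.

P = 0.3633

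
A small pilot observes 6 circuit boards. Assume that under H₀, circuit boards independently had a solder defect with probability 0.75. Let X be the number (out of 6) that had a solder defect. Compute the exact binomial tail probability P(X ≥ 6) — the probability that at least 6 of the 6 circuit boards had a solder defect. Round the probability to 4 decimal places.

X is binomial with n = 6 and p = 0.75.
P(X ≥ 6) = C(6,6)·0.75^6·0.25^0.
= 0.177979 = 0.1780.

P = 0.1780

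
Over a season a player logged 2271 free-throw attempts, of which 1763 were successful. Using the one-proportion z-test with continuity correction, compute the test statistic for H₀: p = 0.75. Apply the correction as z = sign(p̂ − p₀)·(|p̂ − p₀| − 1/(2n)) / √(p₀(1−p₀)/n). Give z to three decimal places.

With x = 1763 successes in n = 2271, p̂ = 0.77631. p̂ − p₀ = 0.026310.
Continuity correction 1/(2n) = 1/4542 = 0.000220.
Corrected numerator: |0.026310| − 0.000220 = 0.026090.
SE₀ = √(0.75·0.25/2271) = 0.009086.
z = +0.026090/0.009086 = 2.871.

z = 2.871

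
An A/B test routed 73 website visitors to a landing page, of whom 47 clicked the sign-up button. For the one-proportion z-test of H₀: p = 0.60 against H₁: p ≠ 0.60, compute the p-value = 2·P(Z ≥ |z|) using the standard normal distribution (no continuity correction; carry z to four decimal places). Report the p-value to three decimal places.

The sample proportion is 47/73 = 0.64384.
Under H₀, SE = √(p₀(1−p₀)/n) = √(0.60·0.40/73) = √0.003287671 = 0.057338.
Test statistic (full precision, shown to 4 dp): z = (47/73 − 0.60)/SE₀ ≈ 0.7645.
From the standard normal, 2·P(Z ≥ |z|) = 0.445.

p-value = 0.445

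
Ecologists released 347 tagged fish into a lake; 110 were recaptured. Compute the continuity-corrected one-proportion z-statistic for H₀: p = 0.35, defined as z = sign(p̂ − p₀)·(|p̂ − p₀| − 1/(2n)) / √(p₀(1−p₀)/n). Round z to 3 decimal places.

z = -1.232

Sample proportion p̂ = 110/347 = 0.31700. p̂ − p₀ = -0.032997.
1/(2n) = 0.001441.
Corrected numerator: |-0.032997| − 0.001441 = 0.031556.
SE₀ = √(0.35·0.65/347) = 0.025605.
z = −0.031556/0.025605 = -1.232.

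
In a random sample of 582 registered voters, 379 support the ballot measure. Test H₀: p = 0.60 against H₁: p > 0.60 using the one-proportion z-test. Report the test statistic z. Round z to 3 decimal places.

z = 2.521

Sample proportion p̂ = 379/582 = 0.65120.
SE₀ = √(0.60·0.40/582) = 0.020307.
z = (p̂ − p₀)/SE = (0.65120 − 0.60)/0.020307 = 2.521.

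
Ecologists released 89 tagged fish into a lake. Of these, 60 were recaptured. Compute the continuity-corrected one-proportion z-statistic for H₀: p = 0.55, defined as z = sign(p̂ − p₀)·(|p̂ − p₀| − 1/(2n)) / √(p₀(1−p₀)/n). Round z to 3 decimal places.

z = 2.248

The sample proportion is 60/89 = 0.67416. p̂ − p₀ = 0.124157.
1/(2n) = 0.005618.
Corrected numerator: |0.124157| − 0.005618 = 0.118539.
Null standard error: √(0.55·0.45/89) = √0.002780899 = 0.052734.
z = (+)0.118539/0.052734 = 2.248.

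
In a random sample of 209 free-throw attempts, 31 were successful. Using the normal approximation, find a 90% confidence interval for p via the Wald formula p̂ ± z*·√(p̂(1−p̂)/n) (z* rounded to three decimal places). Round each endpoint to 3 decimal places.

p̂ = 31/209 = 0.14833.
Standard error of p̂: √(0.126325/209) = √0.000604426 = 0.024585.
z* = 1.645 at the 90% level.
Margin = 1.645·0.024585 = 0.04044.
Interval: 0.14833 ± 0.04044 → (0.108, 0.189).

(0.108, 0.189)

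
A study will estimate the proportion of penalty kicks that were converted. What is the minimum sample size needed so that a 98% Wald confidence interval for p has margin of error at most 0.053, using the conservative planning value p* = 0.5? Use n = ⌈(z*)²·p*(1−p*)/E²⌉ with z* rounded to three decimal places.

n = 482

For 98% confidence, z* = 2.326.
p*(1−p*) = 0.2500.
Required n before rounding: 5.410276 × 0.2500 / 0.053² = 481.513.
⌈481.513⌉ = 482.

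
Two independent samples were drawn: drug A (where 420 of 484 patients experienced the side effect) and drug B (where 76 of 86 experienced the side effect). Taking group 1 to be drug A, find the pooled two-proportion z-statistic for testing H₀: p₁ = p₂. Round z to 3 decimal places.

p̂₁ = 420/484 = 0.86777, p̂₂ = 76/86 = 0.88372.
Pooling: p̂ = 496/570 = 0.87018.
Pooled SE = √[0.1129701·0.01369402] ≈ 0.039332.
z = (p̂₁ − p̂₂)/SE = (0.86777 − 0.88372)/0.039332 = -0.01595/0.039332 = -0.406.

z = -0.406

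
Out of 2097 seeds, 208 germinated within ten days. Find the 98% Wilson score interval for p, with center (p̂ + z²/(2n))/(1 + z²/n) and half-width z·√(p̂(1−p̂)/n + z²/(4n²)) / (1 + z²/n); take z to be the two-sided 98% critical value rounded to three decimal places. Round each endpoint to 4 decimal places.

(0.0850, 0.1154)

Here p̂ = 208/2097 = 0.09919 and z = 2.326 (z² = 5.410276).
Denominator 1 + z²/n = 1 + 5.410276/2097 = 1.002580.
Center = (0.09919 + 0.001290)/1.002580 = 0.10022.
Radicand: p̂(1−p̂)/n + z²/(4n²) = 0.000042609 + 0.000000308 = 0.000042917.
Half-width = 2.326·√0.000042917/1.002580 = 0.01520.
Interval: 0.10022 ± 0.01520 → (0.0850, 0.1154).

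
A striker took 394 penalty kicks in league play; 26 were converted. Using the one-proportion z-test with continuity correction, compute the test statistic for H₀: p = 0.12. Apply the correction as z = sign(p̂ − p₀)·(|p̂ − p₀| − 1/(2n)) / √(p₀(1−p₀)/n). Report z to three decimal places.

The sample proportion is 26/394 = 0.06599. p̂ − p₀ = -0.054010.
Continuity correction 1/(2n) = 1/788 = 0.001269.
Corrected numerator: |-0.054010| − 0.001269 = 0.052741.
SE₀ = √(0.12·0.88/394) = 0.016371.
z = −0.052741/0.016371 = -3.222.

z = -3.222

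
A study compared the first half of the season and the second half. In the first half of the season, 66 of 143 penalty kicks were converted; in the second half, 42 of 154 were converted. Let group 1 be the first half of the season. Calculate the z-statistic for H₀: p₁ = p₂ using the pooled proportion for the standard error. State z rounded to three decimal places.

p̂₁ = 66/143 = 0.46154, p̂₂ = 42/154 = 0.27273.
Pooled p̂ = (66+42)/(143+154) = 108/297 = 0.36364.
Pooled SE = √[0.2314050·0.01348651] ≈ 0.055865.
z = 0.18881/0.055865 = 3.380.

z = 3.380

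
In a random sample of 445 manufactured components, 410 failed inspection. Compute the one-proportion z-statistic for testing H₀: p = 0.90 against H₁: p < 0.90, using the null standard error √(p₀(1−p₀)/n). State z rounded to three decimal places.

z = 1.501

With x = 410 successes in n = 445, p̂ = 0.92135.
SE₀ = √(0.90·0.10/445) = 0.014221.
z = (p̂ − p₀)/SE = (0.92135 − 0.90)/0.014221 = 1.501.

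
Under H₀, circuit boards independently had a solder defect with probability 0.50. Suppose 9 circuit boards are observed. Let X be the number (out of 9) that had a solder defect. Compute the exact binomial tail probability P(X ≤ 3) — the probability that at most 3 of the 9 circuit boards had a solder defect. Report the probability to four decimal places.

P = 0.2539

X ~ Binomial(n=9, p=0.50).
P(X ≤ 3) = C(9,0)·0.50^0·0.50^9 + C(9,1)·0.50^1·0.50^8 + C(9,2)·0.50^2·0.50^7 + C(9,3)·0.50^3·0.50^6.
= 0.001953 + 0.017578 + 0.070312 + 0.164062 = 0.2539.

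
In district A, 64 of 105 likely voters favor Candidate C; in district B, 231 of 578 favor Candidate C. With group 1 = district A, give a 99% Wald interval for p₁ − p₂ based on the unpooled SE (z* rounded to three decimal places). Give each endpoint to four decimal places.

p̂₁ = 0.60952, p̂₂ = 0.39965, so the observed difference is 0.20987.
Unpooled SE = √(p̂₁(1−p̂₁)/n₁ + p̂₂(1−p̂₂)/n₂) = √(0.002266710 + 0.000415105) = 0.051786.
For 99% confidence, z* = 2.576. Margin = 2.576·0.051786 = 0.13340.
CI: 0.20987 ± 0.13340 = (0.0765, 0.3433).

(0.0765, 0.3433)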